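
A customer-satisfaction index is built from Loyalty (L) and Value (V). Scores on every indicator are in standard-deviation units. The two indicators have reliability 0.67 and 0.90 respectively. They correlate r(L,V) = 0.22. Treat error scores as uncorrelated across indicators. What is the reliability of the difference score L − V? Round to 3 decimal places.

0.724

Var(L−V) = 1 + 1 − 2·0.22 = 2 − 0.44 = 1.56.
Because errors are independent across components, Cov(Tᵢ,Tⱼ) = Cov(Xᵢ,Xⱼ); the off-diagonal part of the true-score variance is the same as above.
True-score variance = [0.67 + 0.90] − 0.44 = 1.57 − 0.44 = 1.13.
Reliability = 1.13 / 1.56 = 0.724.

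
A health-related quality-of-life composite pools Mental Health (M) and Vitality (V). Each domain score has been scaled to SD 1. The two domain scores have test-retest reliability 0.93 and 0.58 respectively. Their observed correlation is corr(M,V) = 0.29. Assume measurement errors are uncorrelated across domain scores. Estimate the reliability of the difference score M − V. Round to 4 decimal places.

0.6549

Var(M−V) = 1 + 1 − 2·0.29 = 2 − 0.58 = 1.42.
With uncorrelated errors the cross-covariances are all true-score covariance, so they carry over unchanged; only the diagonal terms shrink to ρᵢσᵢ².
True-score variance = [0.93 + 0.58] − 0.58 = 1.51 − 0.58 = 0.93.
Reliability = 0.93 / 1.42 = 0.6549.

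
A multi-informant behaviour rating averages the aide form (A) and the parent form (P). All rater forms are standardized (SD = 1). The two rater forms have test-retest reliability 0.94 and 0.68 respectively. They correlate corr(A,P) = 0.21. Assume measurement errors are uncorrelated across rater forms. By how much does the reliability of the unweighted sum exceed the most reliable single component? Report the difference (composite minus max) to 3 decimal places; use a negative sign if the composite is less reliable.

Var(sum) = 2 + 0.42 = 2.42; true-score variance = 1.62 + 0.42 = 2.04; composite reliability = 0.8430.
Max component reliability = 0.9400.
Difference = 0.8430 − 0.9400 = -0.097.

-0.097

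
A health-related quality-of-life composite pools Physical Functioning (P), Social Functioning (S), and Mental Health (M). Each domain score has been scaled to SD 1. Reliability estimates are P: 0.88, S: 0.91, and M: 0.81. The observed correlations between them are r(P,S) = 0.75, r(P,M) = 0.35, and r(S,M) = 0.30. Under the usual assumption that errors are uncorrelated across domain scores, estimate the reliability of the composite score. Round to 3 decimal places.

0.931

Var(P+S+M) = 3 + 2·[0.75 + 0.35 + 0.30] = 3 + 2.8 = 5.8.
Because errors are independent across components, Cov(Tᵢ,Tⱼ) = Cov(Xᵢ,Xⱼ); the off-diagonal part of the true-score variance is the same as above.
True-score variance = [0.88 + 0.91 + 0.81] + 2.8 = 2.6 + 2.8 = 5.4.
Reliability = 5.4 / 5.8 = 0.931.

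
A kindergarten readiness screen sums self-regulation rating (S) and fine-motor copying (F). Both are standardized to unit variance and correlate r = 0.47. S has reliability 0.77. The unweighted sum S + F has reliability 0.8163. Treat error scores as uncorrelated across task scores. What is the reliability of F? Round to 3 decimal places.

0.690

Var(S+F) = 2 + 2·0.47 = 2.940.
True-score variance = ρ_S + ρ_F + 2·0.47, so 0.8163 = (0.77 + ρ_F + 0.94) / 2.940.
ρ_F = 0.8163·2.940 − 0.77 − 0.94 = 0.690.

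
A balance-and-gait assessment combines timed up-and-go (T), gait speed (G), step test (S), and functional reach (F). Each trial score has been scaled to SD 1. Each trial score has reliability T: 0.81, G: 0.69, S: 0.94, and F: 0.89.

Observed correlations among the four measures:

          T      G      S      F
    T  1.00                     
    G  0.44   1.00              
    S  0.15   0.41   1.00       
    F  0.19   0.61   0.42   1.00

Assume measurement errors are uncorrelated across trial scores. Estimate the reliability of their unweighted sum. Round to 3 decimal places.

0.921

Var(T+G+S+F) = 4 + 2·[0.44 + 0.15 + 0.19 + 0.41 + 0.61 + 0.42] = 4 + 4.44 = 8.44.
Because errors are independent across components, Cov(Tᵢ,Tⱼ) = Cov(Xᵢ,Xⱼ); the off-diagonal part of the true-score variance is the same as above.
True-score variance = [0.81 + 0.69 + 0.94 + 0.89] + 4.44 = 3.33 + 4.44 = 7.77.
Reliability = 7.77 / 8.44 = 0.921.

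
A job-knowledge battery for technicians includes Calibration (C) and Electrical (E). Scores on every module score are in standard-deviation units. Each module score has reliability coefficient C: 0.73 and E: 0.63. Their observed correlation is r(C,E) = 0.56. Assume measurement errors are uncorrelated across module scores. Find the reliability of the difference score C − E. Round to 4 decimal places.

0.2727

Var(C−E) = 1 + 1 − 2·0.56 = 2 − 1.12 = 0.88.
Because errors are independent across components, Cov(Tᵢ,Tⱼ) = Cov(Xᵢ,Xⱼ); the off-diagonal part of the true-score variance is the same as above.
True-score variance = [0.73 + 0.63] − 1.12 = 1.36 − 1.12 = 0.24.
Reliability = 0.24 / 0.88 = 0.2727.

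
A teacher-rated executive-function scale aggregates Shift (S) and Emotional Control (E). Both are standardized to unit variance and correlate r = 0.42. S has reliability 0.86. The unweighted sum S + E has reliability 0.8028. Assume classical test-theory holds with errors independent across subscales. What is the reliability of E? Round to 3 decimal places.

Var(S+E) = 2 + 2·0.42 = 2.840.
True-score variance = ρ_S + ρ_E + 2·0.42, so 0.8028 = (0.86 + ρ_E + 0.84) / 2.840.
ρ_E = 0.8028·2.840 − 0.86 − 0.84 = 0.580.

0.580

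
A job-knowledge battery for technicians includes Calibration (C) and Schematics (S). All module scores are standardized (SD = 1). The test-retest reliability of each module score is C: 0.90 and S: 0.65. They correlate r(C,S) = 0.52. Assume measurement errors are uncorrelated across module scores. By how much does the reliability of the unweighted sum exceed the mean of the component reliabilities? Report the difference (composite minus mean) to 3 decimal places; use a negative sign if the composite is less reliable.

0.077

Var(sum) = 2 + 1.04 = 3.04; true-score variance = 1.55 + 1.04 = 2.59; composite reliability = 0.8520.
Mean component reliability = 0.7750.
Difference = 0.8520 − 0.7750 = 0.077.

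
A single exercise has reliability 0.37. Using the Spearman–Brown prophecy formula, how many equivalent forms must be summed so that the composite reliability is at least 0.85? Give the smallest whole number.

k ≥ ρ*(1−ρ₁)/(ρ₁(1−ρ*)) = 0.85·0.63 / (0.37·0.15) = 9.649.
Smallest integer k = 10.

10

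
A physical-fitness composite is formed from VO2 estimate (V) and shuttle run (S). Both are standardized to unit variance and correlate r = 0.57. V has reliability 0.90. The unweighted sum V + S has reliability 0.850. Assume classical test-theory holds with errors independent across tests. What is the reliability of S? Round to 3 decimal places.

0.629

Var(V+S) = 2 + 2·0.57 = 3.140.
True-score variance = ρ_V + ρ_S + 2·0.57, so 0.850 = (0.90 + ρ_S + 1.14) / 3.140.
ρ_S = 0.850·3.140 − 0.90 − 1.14 = 0.629.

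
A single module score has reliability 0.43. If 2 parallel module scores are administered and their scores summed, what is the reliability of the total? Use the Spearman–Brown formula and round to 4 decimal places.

0.6014

ρ_k = kρ / (1 + (k−1)ρ) = 2·0.43 / (1 + 1·0.43) = 0.860 / 1.430 = 0.6014.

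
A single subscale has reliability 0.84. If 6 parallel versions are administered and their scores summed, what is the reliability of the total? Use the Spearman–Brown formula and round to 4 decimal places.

0.9692

ρ_k = kρ / (1 + (k−1)ρ) = 6·0.84 / (1 + 5·0.84) = 5.040 / 5.200 = 0.9692.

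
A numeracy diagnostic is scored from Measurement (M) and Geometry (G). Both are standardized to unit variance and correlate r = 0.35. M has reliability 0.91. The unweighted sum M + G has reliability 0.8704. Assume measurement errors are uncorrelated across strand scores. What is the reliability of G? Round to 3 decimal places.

0.740

Var(M+G) = 2 + 2·0.35 = 2.700.
True-score variance = ρ_M + ρ_G + 2·0.35, so 0.8704 = (0.91 + ρ_G + 0.70) / 2.700.
ρ_G = 0.8704·2.700 − 0.91 − 0.70 = 0.740.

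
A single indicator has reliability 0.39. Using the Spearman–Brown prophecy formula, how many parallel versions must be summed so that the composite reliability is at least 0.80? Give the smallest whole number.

k ≥ ρ*(1−ρ₁)/(ρ₁(1−ρ*)) = 0.80·0.61 / (0.39·0.20) = 6.256.
Smallest integer k = 7.

7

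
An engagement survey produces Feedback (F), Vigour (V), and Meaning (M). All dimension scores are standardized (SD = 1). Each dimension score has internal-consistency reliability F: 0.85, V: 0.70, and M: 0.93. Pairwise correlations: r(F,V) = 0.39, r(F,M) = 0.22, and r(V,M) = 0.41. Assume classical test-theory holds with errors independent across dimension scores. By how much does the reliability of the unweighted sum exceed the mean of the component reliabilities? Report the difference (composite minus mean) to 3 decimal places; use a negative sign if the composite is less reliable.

0.070

Var(sum) = 3 + 2.04 = 5.04; true-score variance = 2.48 + 2.04 = 4.52; composite reliability = 0.8968.
Mean component reliability = 0.8267.
Difference = 0.8968 − 0.8267 = 0.070.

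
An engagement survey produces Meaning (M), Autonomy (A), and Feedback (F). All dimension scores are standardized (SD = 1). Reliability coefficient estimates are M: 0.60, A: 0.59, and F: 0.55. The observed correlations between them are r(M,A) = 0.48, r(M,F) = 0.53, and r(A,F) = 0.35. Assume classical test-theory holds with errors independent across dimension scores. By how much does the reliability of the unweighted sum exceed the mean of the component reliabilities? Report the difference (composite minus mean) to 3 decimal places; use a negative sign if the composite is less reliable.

0.200

Var(sum) = 3 + 2.72 = 5.72; true-score variance = 1.74 + 2.72 = 4.46; composite reliability = 0.7797.
Mean component reliability = 0.5800.
Difference = 0.7797 − 0.5800 = 0.200.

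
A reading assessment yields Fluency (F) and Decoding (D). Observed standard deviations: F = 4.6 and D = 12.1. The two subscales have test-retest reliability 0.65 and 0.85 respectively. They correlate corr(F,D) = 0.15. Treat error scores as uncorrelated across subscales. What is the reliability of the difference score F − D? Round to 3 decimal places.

0.805

Var(F−D) = 4.6² + 12.1² − 2·4.6·12.1·0.15 = 167.57 − 16.698 = 150.872.
Under uncorrelated errors the observed covariances equal the true-score covariances, so only the own-variance terms attenuate.
True-score variance = [4.6²·0.65 + 12.1²·0.85] − 16.698 = 138.202 − 16.698 = 121.504.
Reliability = 121.504 / 150.872 = 0.805.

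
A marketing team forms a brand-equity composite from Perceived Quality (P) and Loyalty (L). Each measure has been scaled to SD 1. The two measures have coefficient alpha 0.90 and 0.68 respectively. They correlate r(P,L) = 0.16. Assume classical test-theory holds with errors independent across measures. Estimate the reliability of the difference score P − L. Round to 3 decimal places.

Var(P−L) = 1 + 1 − 2·0.16 = 2 − 0.32 = 1.68.
With uncorrelated errors the cross-covariances are all true-score covariance, so they carry over unchanged; only the diagonal terms shrink to ρᵢσᵢ².
True-score variance = [0.90 + 0.68] − 0.32 = 1.58 − 0.32 = 1.26.
Reliability = 1.26 / 1.68 = 0.750.

0.750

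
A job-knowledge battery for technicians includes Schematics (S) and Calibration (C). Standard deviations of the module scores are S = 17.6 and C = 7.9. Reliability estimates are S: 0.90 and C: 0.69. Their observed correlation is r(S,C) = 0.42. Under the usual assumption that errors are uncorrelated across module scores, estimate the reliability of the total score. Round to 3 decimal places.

Var(S+C) = 17.6² + 7.9² + 2·[17.6·7.9·0.42] = 372.17 + 116.794 = 488.964.
With uncorrelated errors the cross-covariances are all true-score covariance, so they carry over unchanged; only the diagonal terms shrink to ρᵢσᵢ².
True-score variance = [17.6²·0.90 + 7.9²·0.69] + 116.794 = 321.847 + 116.794 = 438.641.
Reliability = 438.641 / 488.964 = 0.897.

0.897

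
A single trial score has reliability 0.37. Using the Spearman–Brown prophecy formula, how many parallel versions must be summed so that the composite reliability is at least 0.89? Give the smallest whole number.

14

k ≥ ρ*(1−ρ₁)/(ρ₁(1−ρ*)) = 0.89·0.63 / (0.37·0.11) = 13.776.
Smallest integer k = 14.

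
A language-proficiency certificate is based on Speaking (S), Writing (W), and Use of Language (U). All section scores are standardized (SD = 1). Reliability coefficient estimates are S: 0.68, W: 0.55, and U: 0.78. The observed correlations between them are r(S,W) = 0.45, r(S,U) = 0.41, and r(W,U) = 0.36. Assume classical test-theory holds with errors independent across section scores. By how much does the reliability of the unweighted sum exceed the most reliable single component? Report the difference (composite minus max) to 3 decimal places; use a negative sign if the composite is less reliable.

Var(sum) = 3 + 2.44 = 5.44; true-score variance = 2.01 + 2.44 = 4.45; composite reliability = 0.8180.
Max component reliability = 0.7800.
Difference = 0.8180 − 0.7800 = 0.038.

0.038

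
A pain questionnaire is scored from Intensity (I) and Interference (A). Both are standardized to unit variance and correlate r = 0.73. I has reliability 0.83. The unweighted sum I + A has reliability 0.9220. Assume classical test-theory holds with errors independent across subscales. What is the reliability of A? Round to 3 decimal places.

0.900

Var(I+A) = 2 + 2·0.73 = 3.460.
True-score variance = ρ_I + ρ_A + 2·0.73, so 0.9220 = (0.83 + ρ_A + 1.46) / 3.460.
ρ_A = 0.9220·3.460 − 0.83 − 1.46 = 0.900.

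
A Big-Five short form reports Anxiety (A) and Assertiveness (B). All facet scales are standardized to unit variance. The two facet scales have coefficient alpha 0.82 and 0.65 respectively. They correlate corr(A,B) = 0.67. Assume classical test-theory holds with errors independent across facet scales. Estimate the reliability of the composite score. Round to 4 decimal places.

Var(A+B) = 2 + 2·[0.67] = 2 + 1.34 = 3.34.
Because errors are independent across components, Cov(Tᵢ,Tⱼ) = Cov(Xᵢ,Xⱼ); the off-diagonal part of the true-score variance is the same as above.
True-score variance = [0.82 + 0.65] + 1.34 = 1.47 + 1.34 = 2.81.
Reliability = 2.81 / 3.34 = 0.8413.

0.8413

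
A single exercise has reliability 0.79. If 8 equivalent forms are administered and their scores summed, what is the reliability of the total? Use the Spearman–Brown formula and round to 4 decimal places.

ρ_k = kρ / (1 + (k−1)ρ) = 8·0.79 / (1 + 7·0.79) = 6.320 / 6.530 = 0.9678.

0.9678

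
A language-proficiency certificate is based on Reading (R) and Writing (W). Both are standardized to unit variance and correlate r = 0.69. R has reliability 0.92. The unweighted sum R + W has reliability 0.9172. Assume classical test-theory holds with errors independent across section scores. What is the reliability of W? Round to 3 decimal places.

0.800

Var(R+W) = 2 + 2·0.69 = 3.380.
True-score variance = ρ_R + ρ_W + 2·0.69, so 0.9172 = (0.92 + ρ_W + 1.38) / 3.380.
ρ_W = 0.9172·3.380 − 0.92 − 1.38 = 0.800.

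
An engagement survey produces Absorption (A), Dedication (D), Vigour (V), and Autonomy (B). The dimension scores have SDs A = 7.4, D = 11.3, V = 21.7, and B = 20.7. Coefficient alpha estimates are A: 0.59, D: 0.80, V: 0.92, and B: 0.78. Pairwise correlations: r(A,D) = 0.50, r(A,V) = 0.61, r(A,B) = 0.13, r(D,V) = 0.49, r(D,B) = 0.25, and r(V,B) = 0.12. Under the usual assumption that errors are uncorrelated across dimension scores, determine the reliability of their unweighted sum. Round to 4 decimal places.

Var(A+D+V+B) = 7.4² + 11.3² + 21.7² + 20.7² + 2·[7.4·11.3·0.50 + 7.4·21.7·0.61 + 7.4·20.7·0.13 + 11.3·21.7·0.49 + 11.3·20.7·0.25 + 21.7·20.7·0.12] = 1081.83 + 784.421 = 1866.25.
With uncorrelated errors the cross-covariances are all true-score covariance, so they carry over unchanged; only the diagonal terms shrink to ρᵢσᵢ².
True-score variance = [7.4²·0.59 + 11.3²·0.80 + 21.7²·0.92 + 20.7²·0.78] + 784.421 = 901.901 + 784.421 = 1686.32.
Reliability = 1686.32 / 1866.25 = 0.9036.

0.9036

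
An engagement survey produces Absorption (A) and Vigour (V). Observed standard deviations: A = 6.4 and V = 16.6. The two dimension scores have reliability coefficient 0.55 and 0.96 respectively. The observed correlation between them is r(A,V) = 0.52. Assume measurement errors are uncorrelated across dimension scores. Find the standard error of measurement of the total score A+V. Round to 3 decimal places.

Var(total) = 316.52 + 110.49 = 427.01.
True-score variance = 287.066 + 110.49 = 397.555, so reliability = 0.9310.
Error variance = 427.01 − 397.555 = 29.4544; SEM = √29.4544 = 5.427.

5.427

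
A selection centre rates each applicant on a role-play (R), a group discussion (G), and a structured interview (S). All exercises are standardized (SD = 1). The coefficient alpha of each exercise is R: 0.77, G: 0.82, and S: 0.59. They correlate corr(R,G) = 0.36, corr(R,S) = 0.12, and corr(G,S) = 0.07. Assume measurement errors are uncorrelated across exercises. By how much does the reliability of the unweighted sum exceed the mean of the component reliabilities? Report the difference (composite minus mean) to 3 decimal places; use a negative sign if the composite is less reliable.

0.073

Var(sum) = 3 + 1.1 = 4.1; true-score variance = 2.18 + 1.1 = 3.28; composite reliability = 0.8000.
Mean component reliability = 0.7267.
Difference = 0.8000 − 0.7267 = 0.073.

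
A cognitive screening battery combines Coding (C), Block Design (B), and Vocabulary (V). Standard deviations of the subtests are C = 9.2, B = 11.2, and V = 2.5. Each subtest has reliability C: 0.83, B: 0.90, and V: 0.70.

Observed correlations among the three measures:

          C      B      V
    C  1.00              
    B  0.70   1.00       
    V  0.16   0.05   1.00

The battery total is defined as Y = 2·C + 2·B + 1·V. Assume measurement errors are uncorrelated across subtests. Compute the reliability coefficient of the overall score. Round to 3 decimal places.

Var(Y) = 2²·9.2² + 2²·11.2² + 2.5² + 2·[4·9.2·11.2·0.70 + 2·9.2·2.5·0.16 + 2·11.2·2.5·0.05] = 846.57 + 597.344 = 1443.91.
Under uncorrelated errors the observed covariances equal the true-score covariances, so only the own-variance terms attenuate.
True-score variance = [2²·9.2²·0.83 + 2²·11.2²·0.90 + 2.5²·0.70] + 597.344 = 736.964 + 597.344 = 1334.31.
Reliability = 1334.31 / 1443.91 = 0.924.

0.924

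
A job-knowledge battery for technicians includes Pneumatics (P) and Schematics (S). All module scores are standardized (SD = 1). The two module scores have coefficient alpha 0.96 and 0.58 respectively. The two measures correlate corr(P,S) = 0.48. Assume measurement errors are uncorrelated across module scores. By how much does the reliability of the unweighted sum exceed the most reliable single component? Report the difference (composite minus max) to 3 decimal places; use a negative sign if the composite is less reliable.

-0.115

Var(sum) = 2 + 0.96 = 2.96; true-score variance = 1.54 + 0.96 = 2.5; composite reliability = 0.8446.
Max component reliability = 0.9600.
Difference = 0.8446 − 0.9600 = -0.115.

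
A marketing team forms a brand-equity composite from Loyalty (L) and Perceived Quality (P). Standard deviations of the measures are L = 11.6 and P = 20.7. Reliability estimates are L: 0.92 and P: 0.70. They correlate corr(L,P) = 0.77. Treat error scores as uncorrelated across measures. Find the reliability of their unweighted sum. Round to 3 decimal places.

Var(L+P) = 11.6² + 20.7² + 2·[11.6·20.7·0.77] = 563.05 + 369.785 = 932.835.
Under uncorrelated errors the observed covariances equal the true-score covariances, so only the own-variance terms attenuate.
True-score variance = [11.6²·0.92 + 20.7²·0.70] + 369.785 = 423.738 + 369.785 = 793.523.
Reliability = 793.523 / 932.835 = 0.851.

0.851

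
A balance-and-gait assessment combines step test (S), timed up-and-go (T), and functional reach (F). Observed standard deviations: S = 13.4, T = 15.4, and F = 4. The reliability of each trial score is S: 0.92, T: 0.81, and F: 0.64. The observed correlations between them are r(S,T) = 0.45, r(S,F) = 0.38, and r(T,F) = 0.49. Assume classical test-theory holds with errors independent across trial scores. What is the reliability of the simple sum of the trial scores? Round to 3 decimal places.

0.909

Var(S+T+F) = 13.4² + 15.4² + 4² + 2·[13.4·15.4·0.45 + 13.4·4·0.38 + 15.4·4·0.49] = 432.72 + 286.828 = 719.548.
With uncorrelated errors the cross-covariances are all true-score covariance, so they carry over unchanged; only the diagonal terms shrink to ρᵢσᵢ².
True-score variance = [13.4²·0.92 + 15.4²·0.81 + 4²·0.64] + 286.828 = 367.535 + 286.828 = 654.363.
Reliability = 654.363 / 719.548 = 0.909.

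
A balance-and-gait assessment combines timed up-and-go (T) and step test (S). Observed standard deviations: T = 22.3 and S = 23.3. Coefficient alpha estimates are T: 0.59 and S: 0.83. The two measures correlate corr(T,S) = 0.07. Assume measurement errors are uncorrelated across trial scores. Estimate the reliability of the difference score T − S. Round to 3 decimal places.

0.694

Var(T−S) = 22.3² + 23.3² − 2·22.3·23.3·0.07 = 1040.18 − 72.7426 = 967.437.
Because errors are independent across components, Cov(Tᵢ,Tⱼ) = Cov(Xᵢ,Xⱼ); the off-diagonal part of the true-score variance is the same as above.
True-score variance = [22.3²·0.59 + 23.3²·0.83] − 72.7426 = 744 − 72.7426 = 671.257.
Reliability = 671.257 / 967.437 = 0.694.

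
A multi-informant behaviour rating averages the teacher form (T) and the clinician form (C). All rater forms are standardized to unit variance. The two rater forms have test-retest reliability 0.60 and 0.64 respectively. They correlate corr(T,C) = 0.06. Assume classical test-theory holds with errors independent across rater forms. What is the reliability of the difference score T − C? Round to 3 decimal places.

0.596

Var(T−C) = 1 + 1 − 2·0.06 = 2 − 0.12 = 1.88.
Under uncorrelated errors the observed covariances equal the true-score covariances, so only the own-variance terms attenuate.
True-score variance = [0.60 + 0.64] − 0.12 = 1.24 − 0.12 = 1.12.
Reliability = 1.12 / 1.88 = 0.596.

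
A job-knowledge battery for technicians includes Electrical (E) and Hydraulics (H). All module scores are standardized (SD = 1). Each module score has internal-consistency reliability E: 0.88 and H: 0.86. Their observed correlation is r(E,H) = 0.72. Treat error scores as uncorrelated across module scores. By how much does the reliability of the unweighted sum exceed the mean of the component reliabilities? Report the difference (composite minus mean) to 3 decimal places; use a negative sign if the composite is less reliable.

Var(sum) = 2 + 1.44 = 3.44; true-score variance = 1.74 + 1.44 = 3.18; composite reliability = 0.9244.
Mean component reliability = 0.8700.
Difference = 0.9244 − 0.8700 = 0.054.

0.054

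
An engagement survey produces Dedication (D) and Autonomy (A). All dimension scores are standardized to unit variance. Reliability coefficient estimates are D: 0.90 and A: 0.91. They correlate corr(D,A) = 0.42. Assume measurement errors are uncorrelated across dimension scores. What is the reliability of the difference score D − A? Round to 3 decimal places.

Var(D−A) = 1 + 1 − 2·0.42 = 2 − 0.84 = 1.16.
Under uncorrelated errors the observed covariances equal the true-score covariances, so only the own-variance terms attenuate.
True-score variance = [0.90 + 0.91] − 0.84 = 1.81 − 0.84 = 0.97.
Reliability = 0.97 / 1.16 = 0.836.

0.836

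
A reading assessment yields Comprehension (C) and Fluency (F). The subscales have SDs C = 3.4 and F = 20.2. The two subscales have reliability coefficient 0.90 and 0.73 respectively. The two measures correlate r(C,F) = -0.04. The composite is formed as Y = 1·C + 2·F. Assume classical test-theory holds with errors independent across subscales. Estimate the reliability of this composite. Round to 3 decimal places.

0.729

Var(Y) = 3.4² + 2²·20.2² + 2·[2·3.4·20.2·(-0.04)] = 1643.72 − 10.9888 = 1632.73.
With uncorrelated errors the cross-covariances are all true-score covariance, so they carry over unchanged; only the diagonal terms shrink to ρᵢσᵢ².
True-score variance = [3.4²·0.90 + 2²·20.2²·0.73] − 10.9888 = 1201.88 − 10.9888 = 1190.89.
Reliability = 1190.89 / 1632.73 = 0.729.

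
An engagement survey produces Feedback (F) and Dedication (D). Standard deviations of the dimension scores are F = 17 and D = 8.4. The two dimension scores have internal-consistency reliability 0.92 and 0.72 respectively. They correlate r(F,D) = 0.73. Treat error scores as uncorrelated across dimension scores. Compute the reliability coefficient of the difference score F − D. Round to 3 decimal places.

Var(F−D) = 17² + 8.4² − 2·17·8.4·0.73 = 359.56 − 208.488 = 151.072.
Under uncorrelated errors the observed covariances equal the true-score covariances, so only the own-variance terms attenuate.
True-score variance = [17²·0.92 + 8.4²·0.72] − 208.488 = 316.683 − 208.488 = 108.195.
Reliability = 108.195 / 151.072 = 0.716.

0.716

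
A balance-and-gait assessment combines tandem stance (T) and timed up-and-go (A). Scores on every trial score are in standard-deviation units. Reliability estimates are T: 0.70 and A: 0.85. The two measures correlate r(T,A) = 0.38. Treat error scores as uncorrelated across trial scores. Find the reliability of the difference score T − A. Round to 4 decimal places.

0.6371

Var(T−A) = 1 + 1 − 2·0.38 = 2 − 0.76 = 1.24.
Because errors are independent across components, Cov(Tᵢ,Tⱼ) = Cov(Xᵢ,Xⱼ); the off-diagonal part of the true-score variance is the same as above.
True-score variance = [0.70 + 0.85] − 0.76 = 1.55 − 0.76 = 0.79.
Reliability = 0.79 / 1.24 = 0.6371.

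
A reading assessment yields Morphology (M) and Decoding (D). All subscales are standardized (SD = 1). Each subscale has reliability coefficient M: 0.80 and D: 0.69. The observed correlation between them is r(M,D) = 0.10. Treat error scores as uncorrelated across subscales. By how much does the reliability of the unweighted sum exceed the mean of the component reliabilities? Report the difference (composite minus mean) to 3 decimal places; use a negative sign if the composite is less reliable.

Var(sum) = 2 + 0.2 = 2.2; true-score variance = 1.49 + 0.2 = 1.69; composite reliability = 0.7682.
Mean component reliability = 0.7450.
Difference = 0.7682 − 0.7450 = 0.023.

0.023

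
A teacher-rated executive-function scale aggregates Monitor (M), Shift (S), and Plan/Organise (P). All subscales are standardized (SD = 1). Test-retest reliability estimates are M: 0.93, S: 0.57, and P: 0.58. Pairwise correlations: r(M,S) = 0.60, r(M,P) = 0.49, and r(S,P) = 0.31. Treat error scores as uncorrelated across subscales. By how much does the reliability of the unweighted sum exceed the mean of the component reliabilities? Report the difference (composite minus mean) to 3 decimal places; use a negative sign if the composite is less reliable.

0.148

Var(sum) = 3 + 2.8 = 5.8; true-score variance = 2.08 + 2.8 = 4.88; composite reliability = 0.8414.
Mean component reliability = 0.6933.
Difference = 0.8414 − 0.6933 = 0.148.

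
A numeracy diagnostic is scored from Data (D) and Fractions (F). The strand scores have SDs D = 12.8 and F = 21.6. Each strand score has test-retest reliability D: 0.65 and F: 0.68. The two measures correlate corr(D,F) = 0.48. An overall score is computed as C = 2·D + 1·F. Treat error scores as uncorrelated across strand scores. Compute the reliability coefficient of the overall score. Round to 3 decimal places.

Var(C) = 2²·12.8² + 21.6² + 2·[2·12.8·21.6·0.48] = 1121.92 + 530.842 = 1652.76.
Because errors are independent across components, Cov(Tᵢ,Tⱼ) = Cov(Xᵢ,Xⱼ); the off-diagonal part of the true-score variance is the same as above.
True-score variance = [2²·12.8²·0.65 + 21.6²·0.68] + 530.842 = 743.245 + 530.842 = 1274.09.
Reliability = 1274.09 / 1652.76 = 0.771.

0.771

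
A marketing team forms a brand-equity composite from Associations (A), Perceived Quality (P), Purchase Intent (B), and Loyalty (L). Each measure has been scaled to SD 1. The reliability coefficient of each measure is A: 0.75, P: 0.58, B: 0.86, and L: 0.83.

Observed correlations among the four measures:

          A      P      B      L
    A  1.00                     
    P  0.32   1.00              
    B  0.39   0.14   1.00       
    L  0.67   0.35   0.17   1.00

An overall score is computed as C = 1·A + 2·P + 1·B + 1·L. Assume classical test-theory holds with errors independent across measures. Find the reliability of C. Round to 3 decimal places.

0.824

Var(C) = 1 + 2² + 1 + 1 + 2·[2·0.32 + 0.39 + 0.67 + 2·0.14 + 2·0.35 + 0.17] = 7 + 5.7 = 12.7.
Because errors are independent across components, Cov(Tᵢ,Tⱼ) = Cov(Xᵢ,Xⱼ); the off-diagonal part of the true-score variance is the same as above.
True-score variance = [0.75 + 2²·0.58 + 0.86 + 0.83] + 5.7 = 4.76 + 5.7 = 10.46.
Reliability = 10.46 / 12.7 = 0.824.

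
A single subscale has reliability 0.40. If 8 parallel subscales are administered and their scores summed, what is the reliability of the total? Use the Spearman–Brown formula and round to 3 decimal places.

ρ_k = kρ / (1 + (k−1)ρ) = 8·0.40 / (1 + 7·0.40) = 3.200 / 3.800 = 0.842.

0.842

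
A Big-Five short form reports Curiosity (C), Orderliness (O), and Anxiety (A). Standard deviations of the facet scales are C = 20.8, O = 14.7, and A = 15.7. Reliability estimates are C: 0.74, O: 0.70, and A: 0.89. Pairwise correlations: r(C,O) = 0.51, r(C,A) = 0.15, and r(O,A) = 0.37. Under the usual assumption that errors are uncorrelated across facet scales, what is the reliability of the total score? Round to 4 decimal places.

0.8615

Var(C+O+A) = 20.8² + 14.7² + 15.7² + 2·[20.8·14.7·0.51 + 20.8·15.7·0.15 + 14.7·15.7·0.37] = 895.22 + 580.628 = 1475.85.
With uncorrelated errors the cross-covariances are all true-score covariance, so they carry over unchanged; only the diagonal terms shrink to ρᵢσᵢ².
True-score variance = [20.8²·0.74 + 14.7²·0.70 + 15.7²·0.89] + 580.628 = 690.793 + 580.628 = 1271.42.
Reliability = 1271.42 / 1475.85 = 0.8615.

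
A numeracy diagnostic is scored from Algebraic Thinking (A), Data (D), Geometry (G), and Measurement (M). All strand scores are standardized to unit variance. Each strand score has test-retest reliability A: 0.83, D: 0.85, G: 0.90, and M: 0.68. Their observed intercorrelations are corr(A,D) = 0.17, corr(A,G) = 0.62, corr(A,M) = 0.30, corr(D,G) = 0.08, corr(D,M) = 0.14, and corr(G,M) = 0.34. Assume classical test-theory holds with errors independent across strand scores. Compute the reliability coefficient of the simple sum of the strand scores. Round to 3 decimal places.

Var(A+D+G+M) = 4 + 2·[0.17 + 0.62 + 0.30 + 0.08 + 0.14 + 0.34] = 4 + 3.3 = 7.3.
Because errors are independent across components, Cov(Tᵢ,Tⱼ) = Cov(Xᵢ,Xⱼ); the off-diagonal part of the true-score variance is the same as above.
True-score variance = [0.83 + 0.85 + 0.90 + 0.68] + 3.3 = 3.26 + 3.3 = 6.56.
Reliability = 6.56 / 7.3 = 0.899.

0.899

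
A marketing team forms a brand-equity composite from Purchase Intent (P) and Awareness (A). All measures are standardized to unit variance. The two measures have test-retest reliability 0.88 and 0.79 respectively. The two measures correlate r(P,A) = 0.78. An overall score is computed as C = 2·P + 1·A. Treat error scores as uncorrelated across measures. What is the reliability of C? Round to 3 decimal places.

Var(C) = 2² + 1 + 2·[2·0.78] = 5 + 3.12 = 8.12.
Because errors are independent across components, Cov(Tᵢ,Tⱼ) = Cov(Xᵢ,Xⱼ); the off-diagonal part of the true-score variance is the same as above.
True-score variance = [2²·0.88 + 0.79] + 3.12 = 4.31 + 3.12 = 7.43.
Reliability = 7.43 / 8.12 = 0.915.

0.915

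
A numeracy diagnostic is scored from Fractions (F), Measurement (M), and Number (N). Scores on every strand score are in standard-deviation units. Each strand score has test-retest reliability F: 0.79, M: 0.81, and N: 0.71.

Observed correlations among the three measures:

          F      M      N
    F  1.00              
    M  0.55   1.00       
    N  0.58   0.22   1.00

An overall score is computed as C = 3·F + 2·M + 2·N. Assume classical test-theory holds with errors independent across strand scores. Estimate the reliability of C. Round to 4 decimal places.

Var(C) = 3² + 2² + 2² + 2·[6·0.55 + 6·0.58 + 4·0.22] = 17 + 15.32 = 32.32.
Because errors are independent across components, Cov(Tᵢ,Tⱼ) = Cov(Xᵢ,Xⱼ); the off-diagonal part of the true-score variance is the same as above.
True-score variance = [3²·0.79 + 2²·0.81 + 2²·0.71] + 15.32 = 13.19 + 15.32 = 28.51.
Reliability = 28.51 / 32.32 = 0.8821.

0.8821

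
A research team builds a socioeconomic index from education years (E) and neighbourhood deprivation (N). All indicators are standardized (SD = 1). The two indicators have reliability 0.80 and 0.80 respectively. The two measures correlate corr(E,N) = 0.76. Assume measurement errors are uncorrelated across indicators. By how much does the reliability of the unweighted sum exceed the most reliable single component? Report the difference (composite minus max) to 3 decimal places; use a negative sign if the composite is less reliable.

Var(sum) = 2 + 1.52 = 3.52; true-score variance = 1.6 + 1.52 = 3.12; composite reliability = 0.8864.
Max component reliability = 0.8000.
Difference = 0.8864 − 0.8000 = 0.086.

0.086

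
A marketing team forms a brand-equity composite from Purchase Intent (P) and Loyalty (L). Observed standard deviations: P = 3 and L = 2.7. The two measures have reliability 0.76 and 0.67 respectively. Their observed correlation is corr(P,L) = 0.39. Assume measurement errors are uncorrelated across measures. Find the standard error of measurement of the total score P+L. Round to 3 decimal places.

Var(total) = 16.29 + 6.318 = 22.608.
True-score variance = 11.7243 + 6.318 = 18.0423, so reliability = 0.7980.
Error variance = 22.608 − 18.0423 = 4.5657; SEM = √4.5657 = 2.137.

2.137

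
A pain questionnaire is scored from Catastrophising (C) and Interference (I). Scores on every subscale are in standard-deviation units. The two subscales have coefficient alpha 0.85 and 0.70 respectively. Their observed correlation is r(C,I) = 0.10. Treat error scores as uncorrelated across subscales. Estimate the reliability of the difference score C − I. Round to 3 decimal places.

0.750

Var(C−I) = 1 + 1 − 2·0.10 = 2 − 0.2 = 1.8.
Under uncorrelated errors the observed covariances equal the true-score covariances, so only the own-variance terms attenuate.
True-score variance = [0.85 + 0.70] − 0.2 = 1.55 − 0.2 = 1.35.
Reliability = 1.35 / 1.8 = 0.750.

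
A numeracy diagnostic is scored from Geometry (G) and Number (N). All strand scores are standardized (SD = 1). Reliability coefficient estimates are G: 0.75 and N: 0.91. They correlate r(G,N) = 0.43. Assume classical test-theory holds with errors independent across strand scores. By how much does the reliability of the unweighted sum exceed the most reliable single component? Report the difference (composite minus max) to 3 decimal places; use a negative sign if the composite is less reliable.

-0.029

Var(sum) = 2 + 0.86 = 2.86; true-score variance = 1.66 + 0.86 = 2.52; composite reliability = 0.8811.
Max component reliability = 0.9100.
Difference = 0.8811 − 0.9100 = -0.029.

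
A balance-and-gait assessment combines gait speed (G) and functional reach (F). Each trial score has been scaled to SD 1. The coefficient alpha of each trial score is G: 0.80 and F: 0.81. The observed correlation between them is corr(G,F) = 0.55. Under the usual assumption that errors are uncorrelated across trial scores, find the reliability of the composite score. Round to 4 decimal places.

Var(G+F) = 2 + 2·[0.55] = 2 + 1.1 = 3.1.
Under uncorrelated errors the observed covariances equal the true-score covariances, so only the own-variance terms attenuate.
True-score variance = [0.80 + 0.81] + 1.1 = 1.61 + 1.1 = 2.71.
Reliability = 2.71 / 3.1 = 0.8742.

0.8742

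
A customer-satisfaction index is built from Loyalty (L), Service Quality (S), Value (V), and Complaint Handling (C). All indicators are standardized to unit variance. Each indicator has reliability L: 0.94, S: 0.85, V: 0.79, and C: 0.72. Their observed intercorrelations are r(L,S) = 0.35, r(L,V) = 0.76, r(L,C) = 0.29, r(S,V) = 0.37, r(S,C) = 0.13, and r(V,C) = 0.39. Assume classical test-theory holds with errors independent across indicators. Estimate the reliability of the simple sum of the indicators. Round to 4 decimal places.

Var(L+S+V+C) = 4 + 2·[0.35 + 0.76 + 0.29 + 0.37 + 0.13 + 0.39] = 4 + 4.58 = 8.58.
Under uncorrelated errors the observed covariances equal the true-score covariances, so only the own-variance terms attenuate.
True-score variance = [0.94 + 0.85 + 0.79 + 0.72] + 4.58 = 3.3 + 4.58 = 7.88.
Reliability = 7.88 / 8.58 = 0.9184.

0.9184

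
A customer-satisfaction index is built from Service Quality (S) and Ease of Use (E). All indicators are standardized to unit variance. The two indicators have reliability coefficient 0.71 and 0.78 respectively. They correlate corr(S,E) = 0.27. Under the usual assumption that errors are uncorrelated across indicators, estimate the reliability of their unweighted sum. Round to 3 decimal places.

0.799

Var(S+E) = 2 + 2·[0.27] = 2 + 0.54 = 2.54.
With uncorrelated errors the cross-covariances are all true-score covariance, so they carry over unchanged; only the diagonal terms shrink to ρᵢσᵢ².
True-score variance = [0.71 + 0.78] + 0.54 = 1.49 + 0.54 = 2.03.
Reliability = 2.03 / 2.54 = 0.799.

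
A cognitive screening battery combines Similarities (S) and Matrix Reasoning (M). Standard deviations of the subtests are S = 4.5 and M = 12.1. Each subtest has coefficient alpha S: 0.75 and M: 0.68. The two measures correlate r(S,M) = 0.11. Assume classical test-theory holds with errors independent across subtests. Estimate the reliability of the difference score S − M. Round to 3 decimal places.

0.664

Var(S−M) = 4.5² + 12.1² − 2·4.5·12.1·0.11 = 166.66 − 11.979 = 154.681.
With uncorrelated errors the cross-covariances are all true-score covariance, so they carry over unchanged; only the diagonal terms shrink to ρᵢσᵢ².
True-score variance = [4.5²·0.75 + 12.1²·0.68] − 11.979 = 114.746 − 11.979 = 102.767.
Reliability = 102.767 / 154.681 = 0.664.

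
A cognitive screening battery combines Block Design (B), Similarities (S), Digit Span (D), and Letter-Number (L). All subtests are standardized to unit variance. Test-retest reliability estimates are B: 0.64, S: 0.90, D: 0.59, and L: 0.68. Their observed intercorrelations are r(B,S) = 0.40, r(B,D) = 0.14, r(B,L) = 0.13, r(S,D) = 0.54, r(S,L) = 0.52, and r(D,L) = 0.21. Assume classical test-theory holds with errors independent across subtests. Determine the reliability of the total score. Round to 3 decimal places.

0.849

Var(B+S+D+L) = 4 + 2·[0.40 + 0.14 + 0.13 + 0.54 + 0.52 + 0.21] = 4 + 3.88 = 7.88.
With uncorrelated errors the cross-covariances are all true-score covariance, so they carry over unchanged; only the diagonal terms shrink to ρᵢσᵢ².
True-score variance = [0.64 + 0.90 + 0.59 + 0.68] + 3.88 = 2.81 + 3.88 = 6.69.
Reliability = 6.69 / 7.88 = 0.849.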